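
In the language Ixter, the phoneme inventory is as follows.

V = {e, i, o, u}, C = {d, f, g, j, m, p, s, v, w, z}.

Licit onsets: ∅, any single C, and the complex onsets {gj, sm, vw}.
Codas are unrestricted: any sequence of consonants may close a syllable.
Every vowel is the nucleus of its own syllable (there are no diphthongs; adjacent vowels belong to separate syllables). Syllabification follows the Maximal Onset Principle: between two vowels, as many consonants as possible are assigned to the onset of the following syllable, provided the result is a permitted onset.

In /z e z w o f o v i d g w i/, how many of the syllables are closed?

Vowels present: e, o, o, i, i; each is a nucleus, giving 5 syllables.
V1 /e/ – V2 /o/: /zw/ — longest licit onset from the right is /w/, leaving /z/ as coda.
V2 /o/ – V3 /o/: /f/ → onset of the next syllable (single consonants are always licit onsets).
V3 /o/ – V4 /i/: /v/ → onset of the next syllable (single consonants are always licit onsets).
V4 /i/ – V5 /i/: /dgw/ splits as /dg/ + /w/ (/w/ is the longest suffix that is a licit onset).
Result: zez.wo.fo.vidg.wi.
Classifying each syllable: /zez/ (closed), /wo/ (open), /fo/ (open), /vidg/ (closed), /wi/ (open).
Closed syllables: 2.

2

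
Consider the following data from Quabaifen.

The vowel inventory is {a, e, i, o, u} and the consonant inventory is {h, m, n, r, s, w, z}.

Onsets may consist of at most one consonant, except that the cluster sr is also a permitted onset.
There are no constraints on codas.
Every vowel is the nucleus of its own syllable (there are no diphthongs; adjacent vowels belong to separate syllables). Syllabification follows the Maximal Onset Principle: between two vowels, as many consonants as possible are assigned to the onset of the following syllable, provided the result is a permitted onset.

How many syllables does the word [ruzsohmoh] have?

Vowels present: u, o, o; each is a nucleus, giving 3 syllables.

3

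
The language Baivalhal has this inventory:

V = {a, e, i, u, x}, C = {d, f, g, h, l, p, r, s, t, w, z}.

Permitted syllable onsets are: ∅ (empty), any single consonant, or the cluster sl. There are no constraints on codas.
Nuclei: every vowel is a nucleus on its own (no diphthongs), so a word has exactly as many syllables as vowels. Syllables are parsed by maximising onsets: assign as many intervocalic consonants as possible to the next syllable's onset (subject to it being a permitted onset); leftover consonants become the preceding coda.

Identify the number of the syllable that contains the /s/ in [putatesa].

4

Vowels present: u, a, e, a; each is a nucleus, giving 4 syllables.
V1 /u/ – V2 /a/: just /t/ — single C goes to the following onset.
V2 /a/ – V3 /e/: just /t/ — single C goes to the following onset.
V3 /e/ – V4 /a/: /s/ → onset of the next syllable (single consonants are always licit onsets).
Result: pu.ta.te.sa.
The /s/ is in the onset of syllable 4 (/sa/).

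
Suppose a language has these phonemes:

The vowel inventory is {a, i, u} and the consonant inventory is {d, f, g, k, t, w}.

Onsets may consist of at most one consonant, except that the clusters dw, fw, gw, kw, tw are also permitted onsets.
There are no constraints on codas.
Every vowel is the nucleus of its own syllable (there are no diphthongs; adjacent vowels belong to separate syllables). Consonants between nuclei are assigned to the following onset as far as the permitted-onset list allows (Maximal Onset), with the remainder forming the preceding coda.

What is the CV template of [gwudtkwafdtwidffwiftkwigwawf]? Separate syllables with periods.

CCVCC.CCVCC.CCVCC.CCVCC.CCV.CCVCC

The vowels are u, a, i, i, i, a — 6 nuclei, so 6 syllables.
Between /u/ (V1) and /a/ (V2): cluster /dtkw/ — the longest permitted-onset suffix is /kw/; onset = /kw/, preceding coda = /dt/.
Between /a/ (V2) and /i/ (V3): cluster /fdtw/ — the longest permitted-onset suffix is /tw/; onset = /tw/, preceding coda = /fd/.
Between /i/ (V3) and /i/ (V4): cluster /dffw/ — the longest permitted-onset suffix is /fw/; onset = /fw/, preceding coda = /df/.
Between /i/ (V4) and /i/ (V5): /ftkw/; trying suffixes from longest down, /kw/ is the first permitted one, so coda /ft/ | onset /kw/.
Between /i/ (V5) and /a/ (V6): /gw/ is a licit onset in full, so it all attaches to the next syllable.
Result: gwudt.kwafd.twidf.fwift.kwi.gwawf.
Mapping each syllable to C/V: /gwudt/ → CCVCC, /kwafd/ → CCVCC, /twidf/ → CCVCC, /fwift/ → CCVCC, /kwi/ → CCV, /gwawf/ → CCVCC.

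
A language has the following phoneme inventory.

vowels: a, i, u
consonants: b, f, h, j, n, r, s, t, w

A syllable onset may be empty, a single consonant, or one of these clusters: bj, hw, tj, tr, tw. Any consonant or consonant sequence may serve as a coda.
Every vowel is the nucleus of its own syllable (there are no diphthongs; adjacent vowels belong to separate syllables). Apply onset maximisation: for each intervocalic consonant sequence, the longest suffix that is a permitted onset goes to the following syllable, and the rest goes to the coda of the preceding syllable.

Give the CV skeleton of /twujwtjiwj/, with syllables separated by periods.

Nuclei (vowels): u, i → 2 syllables.
/u…i/ gap (V1→V2): cluster /jwtj/ — the longest permitted-onset suffix is /tj/; onset = /tj/, preceding coda = /jw/.
Syllabification: twujw.tjiwj.
Mapping each syllable to C/V: /twujw/ → CCVCC, /tjiwj/ → CCVCC.

CCVCC.CCVCC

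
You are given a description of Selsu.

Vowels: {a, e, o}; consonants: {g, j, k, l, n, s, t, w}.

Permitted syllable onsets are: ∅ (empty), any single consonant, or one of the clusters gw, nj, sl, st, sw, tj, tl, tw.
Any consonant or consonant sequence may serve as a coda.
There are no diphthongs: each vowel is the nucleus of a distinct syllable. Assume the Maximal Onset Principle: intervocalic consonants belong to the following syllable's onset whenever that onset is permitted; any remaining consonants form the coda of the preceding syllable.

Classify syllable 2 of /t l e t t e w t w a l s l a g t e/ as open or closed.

Nuclei (vowels): e, e, a, a, e → 5 syllables.
σ1/σ2 boundary: /tt/ — longest licit onset from the right is /t/, leaving /t/ as coda.
σ2/σ3 boundary: cluster /wtw/ — the longest permitted-onset suffix is /tw/; onset = /tw/, preceding coda = /w/.
σ3/σ4 boundary: /lsl/; trying suffixes from longest down, /sl/ is the first permitted one, so coda /l/ | onset /sl/.
σ4/σ5 boundary: /gt/ — longest licit onset from the right is /t/, leaving /g/ as coda.
Syllabification: tlet.tew.twal.slag.te.
Syllable 2 is /tew/ with coda /w/, so it is closed.

closed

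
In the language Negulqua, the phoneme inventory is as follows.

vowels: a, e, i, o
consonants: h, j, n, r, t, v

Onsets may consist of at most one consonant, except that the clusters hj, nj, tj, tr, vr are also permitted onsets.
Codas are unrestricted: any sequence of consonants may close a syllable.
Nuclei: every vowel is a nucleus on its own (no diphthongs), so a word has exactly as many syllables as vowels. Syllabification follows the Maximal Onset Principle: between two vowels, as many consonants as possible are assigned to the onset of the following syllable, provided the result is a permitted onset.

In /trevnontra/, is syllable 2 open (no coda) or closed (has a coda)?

closed

The vowels are e, o, a — 3 nuclei, so 3 syllables.
V1 /e/ – V2 /o/: cluster /vn/ — the longest permitted-onset suffix is /n/; onset = /n/, preceding coda = /v/.
V2 /o/ – V3 /a/: /ntr/; trying suffixes from longest down, /tr/ is the first permitted one, so coda /n/ | onset /tr/.
Putting it together: trev.non.tra.
Syllable 2 is /non/ with coda /n/, so it is closed.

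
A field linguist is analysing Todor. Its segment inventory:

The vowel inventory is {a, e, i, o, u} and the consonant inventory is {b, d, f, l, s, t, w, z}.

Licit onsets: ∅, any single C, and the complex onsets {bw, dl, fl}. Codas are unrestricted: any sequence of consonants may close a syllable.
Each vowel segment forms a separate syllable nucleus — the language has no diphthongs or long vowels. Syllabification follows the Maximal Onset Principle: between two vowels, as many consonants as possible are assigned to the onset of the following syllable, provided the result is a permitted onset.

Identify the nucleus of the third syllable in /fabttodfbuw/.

u

Vowels present: a, o, u; each is a nucleus, giving 3 syllables.
The third nucleus (vowel 3 from the left) is /u/.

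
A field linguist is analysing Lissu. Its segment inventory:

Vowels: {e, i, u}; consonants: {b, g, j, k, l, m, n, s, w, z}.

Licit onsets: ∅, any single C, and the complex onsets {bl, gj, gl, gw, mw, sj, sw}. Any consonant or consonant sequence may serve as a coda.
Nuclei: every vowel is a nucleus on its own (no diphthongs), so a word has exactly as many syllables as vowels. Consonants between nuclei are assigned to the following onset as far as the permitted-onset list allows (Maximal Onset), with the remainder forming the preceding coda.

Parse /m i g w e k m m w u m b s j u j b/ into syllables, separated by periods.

Nuclei (vowels): i, e, u, u → 4 syllables.
V1 /i/ – V2 /e/: /gw/ is a licit onset in full, so it all attaches to the next syllable.
V2 /e/ – V3 /u/: /kmmw/; trying suffixes from longest down, /mw/ is the first permitted one, so coda /km/ | onset /mw/.
V3 /u/ – V4 /u/: /mbsj/ splits as /mb/ + /sj/ (/sj/ is the longest suffix that is a licit onset).

mi.gwekm.mwumb.sjujb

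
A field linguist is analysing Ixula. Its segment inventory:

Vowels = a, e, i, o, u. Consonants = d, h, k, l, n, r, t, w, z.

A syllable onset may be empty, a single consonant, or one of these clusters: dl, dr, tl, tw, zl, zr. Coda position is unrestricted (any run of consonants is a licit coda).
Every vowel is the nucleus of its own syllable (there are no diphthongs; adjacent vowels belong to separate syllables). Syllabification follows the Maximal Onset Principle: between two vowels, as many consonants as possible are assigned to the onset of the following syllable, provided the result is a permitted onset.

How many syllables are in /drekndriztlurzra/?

The vowels are e, i, u, a — 4 nuclei, so 4 syllables.

4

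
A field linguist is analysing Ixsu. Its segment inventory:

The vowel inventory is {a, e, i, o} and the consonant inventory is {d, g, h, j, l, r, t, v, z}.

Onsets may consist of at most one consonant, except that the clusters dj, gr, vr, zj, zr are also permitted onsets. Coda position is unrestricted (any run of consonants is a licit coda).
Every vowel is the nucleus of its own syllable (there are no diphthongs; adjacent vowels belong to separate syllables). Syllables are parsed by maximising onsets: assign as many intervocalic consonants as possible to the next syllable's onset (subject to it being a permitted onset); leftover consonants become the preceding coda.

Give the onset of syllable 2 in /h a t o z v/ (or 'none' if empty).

t

The vowels are a, o — 2 nuclei, so 2 syllables.
σ1/σ2 boundary: /t/ → onset of the next syllable (single consonants are always licit onsets).
Syllabification: ha.tozv.
Syllable 2 is /tozv/: onset /t/, nucleus /o/, coda /zv/.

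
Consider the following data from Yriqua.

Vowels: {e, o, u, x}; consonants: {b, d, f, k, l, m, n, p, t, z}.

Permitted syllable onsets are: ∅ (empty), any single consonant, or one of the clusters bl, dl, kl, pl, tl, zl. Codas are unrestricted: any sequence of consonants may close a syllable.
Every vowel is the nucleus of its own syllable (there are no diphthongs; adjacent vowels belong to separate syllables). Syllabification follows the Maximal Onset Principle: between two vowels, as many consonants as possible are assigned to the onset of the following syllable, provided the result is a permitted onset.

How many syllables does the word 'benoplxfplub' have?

4

Vowels present: e, o, x, u; each is a nucleus, giving 4 syllables.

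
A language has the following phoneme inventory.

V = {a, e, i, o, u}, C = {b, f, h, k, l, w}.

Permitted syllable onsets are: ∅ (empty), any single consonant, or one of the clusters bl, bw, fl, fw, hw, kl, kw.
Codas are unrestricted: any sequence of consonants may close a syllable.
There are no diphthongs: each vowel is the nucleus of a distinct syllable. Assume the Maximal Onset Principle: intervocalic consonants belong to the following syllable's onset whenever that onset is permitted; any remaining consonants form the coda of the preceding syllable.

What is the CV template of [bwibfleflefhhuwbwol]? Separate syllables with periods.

CCVC.CCV.CCVCC.CVC.CCVC

The vowels are i, e, e, u, o — 5 nuclei, so 5 syllables.
Between /i/ (V1) and /e/ (V2): /bfl/; trying suffixes from longest down, /fl/ is the first permitted one, so coda /b/ | onset /fl/.
Between /e/ (V2) and /e/ (V3): /fl/ is a licit onset in full, so it all attaches to the next syllable.
Between /e/ (V3) and /u/ (V4): /fhh/ splits as /fh/ + /h/ (/h/ is the longest suffix that is a licit onset).
Between /u/ (V4) and /o/ (V5): /wbw/ — longest licit onset from the right is /bw/, leaving /w/ as coda.
Result: bwib.fle.flefh.huw.bwol.
Mapping each syllable to C/V: /bwib/ → CCVC, /fle/ → CCV, /flefh/ → CCVCC, /huw/ → CVC, /bwol/ → CCVC.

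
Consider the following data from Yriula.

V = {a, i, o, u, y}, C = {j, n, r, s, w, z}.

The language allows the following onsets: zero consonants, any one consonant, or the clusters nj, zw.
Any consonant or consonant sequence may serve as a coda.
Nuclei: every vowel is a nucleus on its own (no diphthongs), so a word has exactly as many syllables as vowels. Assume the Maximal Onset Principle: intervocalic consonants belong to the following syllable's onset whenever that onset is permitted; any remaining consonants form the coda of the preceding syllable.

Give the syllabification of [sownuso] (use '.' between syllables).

sow.nu.so

Vowels present: o, u, o; each is a nucleus, giving 3 syllables.
Between /o/ (V1) and /u/ (V2): /wn/ splits as /w/ + /n/ (/n/ is the longest suffix that is a licit onset).
Between /u/ (V2) and /o/ (V3): just /s/ — single C goes to the following onset.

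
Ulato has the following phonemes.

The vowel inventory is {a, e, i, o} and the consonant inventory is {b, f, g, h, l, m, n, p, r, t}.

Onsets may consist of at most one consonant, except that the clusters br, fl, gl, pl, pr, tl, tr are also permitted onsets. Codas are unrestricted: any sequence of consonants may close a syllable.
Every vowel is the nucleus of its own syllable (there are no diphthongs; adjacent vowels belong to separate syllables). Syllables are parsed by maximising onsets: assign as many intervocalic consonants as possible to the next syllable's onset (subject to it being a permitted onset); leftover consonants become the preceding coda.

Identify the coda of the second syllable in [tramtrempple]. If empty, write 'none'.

mp

The vowels are a, e, e — 3 nuclei, so 3 syllables.
V1 /a/ – V2 /e/: /mtr/ — longest licit onset from the right is /tr/, leaving /m/ as coda.
V2 /e/ – V3 /e/: cluster /mppl/ — the longest permitted-onset suffix is /pl/; onset = /pl/, preceding coda = /mp/.
So the parse is tram.tremp.ple.
Syllable 2 is /tremp/: onset /tr/, nucleus /e/, coda /mp/.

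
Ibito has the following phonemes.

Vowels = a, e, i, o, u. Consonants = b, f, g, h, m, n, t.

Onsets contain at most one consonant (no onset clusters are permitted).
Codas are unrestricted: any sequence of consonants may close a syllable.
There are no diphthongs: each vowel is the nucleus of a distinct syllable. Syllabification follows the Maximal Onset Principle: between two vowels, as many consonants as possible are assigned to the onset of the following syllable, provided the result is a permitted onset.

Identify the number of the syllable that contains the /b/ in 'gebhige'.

1

The vowels are e, i, e — 3 nuclei, so 3 syllables.
V1 /e/ – V2 /i/: /bh/ — longest licit onset from the right is /h/, leaving /b/ as coda.
V2 /i/ – V3 /e/: /g/ is a single consonant, so it becomes the next onset.
Syllabification: geb.hi.ge.
The /b/ is in the coda of syllable 1 (/geb/).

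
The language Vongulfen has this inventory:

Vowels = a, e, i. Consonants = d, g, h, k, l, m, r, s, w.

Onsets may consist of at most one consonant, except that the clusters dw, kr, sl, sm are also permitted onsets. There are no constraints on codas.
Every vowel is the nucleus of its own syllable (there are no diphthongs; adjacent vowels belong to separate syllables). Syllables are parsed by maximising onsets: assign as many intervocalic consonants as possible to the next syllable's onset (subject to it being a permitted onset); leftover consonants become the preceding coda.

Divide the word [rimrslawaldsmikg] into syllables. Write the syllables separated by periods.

rimr.sla.wald.smikg

The vowels are i, a, a, i — 4 nuclei, so 4 syllables.
/i…a/ gap (V1→V2): /mrsl/ splits as /mr/ + /sl/ (/sl/ is the longest suffix that is a licit onset).
/a…a/ gap (V2→V3): just /w/ — single C goes to the following onset.
/a…i/ gap (V3→V4): /ldsm/ splits as /ld/ + /sm/ (/sm/ is the longest suffix that is a licit onset).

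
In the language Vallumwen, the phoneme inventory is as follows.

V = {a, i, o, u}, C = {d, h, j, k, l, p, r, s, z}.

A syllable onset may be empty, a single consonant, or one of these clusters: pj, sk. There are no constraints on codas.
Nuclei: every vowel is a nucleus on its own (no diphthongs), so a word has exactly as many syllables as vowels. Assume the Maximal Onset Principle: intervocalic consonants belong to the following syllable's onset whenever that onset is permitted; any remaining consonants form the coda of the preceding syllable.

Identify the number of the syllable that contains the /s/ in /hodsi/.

Nuclei (vowels): o, i → 2 syllables.
V1 /o/ – V2 /i/: /ds/ — longest licit onset from the right is /s/, leaving /d/ as coda.
Putting it together: hod.si.
The /s/ is in the onset of syllable 2 (/si/).

2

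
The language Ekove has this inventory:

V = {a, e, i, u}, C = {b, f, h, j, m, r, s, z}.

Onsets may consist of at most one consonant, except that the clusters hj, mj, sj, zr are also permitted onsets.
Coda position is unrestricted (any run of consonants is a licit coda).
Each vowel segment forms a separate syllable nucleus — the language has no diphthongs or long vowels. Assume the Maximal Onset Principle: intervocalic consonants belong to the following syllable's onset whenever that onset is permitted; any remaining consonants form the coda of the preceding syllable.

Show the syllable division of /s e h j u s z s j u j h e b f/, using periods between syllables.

se.hjusz.sjuj.hebf

Nuclei (vowels): e, u, u, e → 4 syllables.
/e…u/ gap (V1→V2): /hj/ — entire cluster is a permitted onset → onset /hj/, coda ∅.
/u…u/ gap (V2→V3): cluster /szsj/ — the longest permitted-onset suffix is /sj/; onset = /sj/, preceding coda = /sz/.
/u…e/ gap (V3→V4): /jh/ splits as /j/ + /h/ (/h/ is the longest suffix that is a licit onset).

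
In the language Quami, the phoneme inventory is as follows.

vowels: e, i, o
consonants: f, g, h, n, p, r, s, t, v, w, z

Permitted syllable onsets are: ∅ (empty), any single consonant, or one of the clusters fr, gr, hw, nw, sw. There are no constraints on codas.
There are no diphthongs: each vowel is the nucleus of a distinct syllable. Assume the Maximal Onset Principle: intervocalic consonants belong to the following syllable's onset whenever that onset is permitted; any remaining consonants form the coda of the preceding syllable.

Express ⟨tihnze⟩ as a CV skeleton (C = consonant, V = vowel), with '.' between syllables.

Vowels present: i, e; each is a nucleus, giving 2 syllables.
V1 /i/ – V2 /e/: /hnz/ — longest licit onset from the right is /z/, leaving /hn/ as coda.
Putting it together: tihn.ze.
Mapping each syllable to C/V: /tihn/ → CVCC, /ze/ → CV.

CVCC.CV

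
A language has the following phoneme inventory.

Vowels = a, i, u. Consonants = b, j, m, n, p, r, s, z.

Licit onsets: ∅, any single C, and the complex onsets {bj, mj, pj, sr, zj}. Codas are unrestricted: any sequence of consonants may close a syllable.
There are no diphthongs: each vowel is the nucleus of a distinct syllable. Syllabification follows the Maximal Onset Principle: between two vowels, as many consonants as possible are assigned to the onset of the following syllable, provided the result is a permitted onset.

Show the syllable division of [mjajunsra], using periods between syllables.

mja.jun.sra

Vowels present: a, u, a; each is a nucleus, giving 3 syllables.
/a…u/ gap (V1→V2): /j/ → onset of the next syllable (single consonants are always licit onsets).
/u…a/ gap (V2→V3): cluster /nsr/ — the longest permitted-onset suffix is /sr/; onset = /sr/, preceding coda = /n/.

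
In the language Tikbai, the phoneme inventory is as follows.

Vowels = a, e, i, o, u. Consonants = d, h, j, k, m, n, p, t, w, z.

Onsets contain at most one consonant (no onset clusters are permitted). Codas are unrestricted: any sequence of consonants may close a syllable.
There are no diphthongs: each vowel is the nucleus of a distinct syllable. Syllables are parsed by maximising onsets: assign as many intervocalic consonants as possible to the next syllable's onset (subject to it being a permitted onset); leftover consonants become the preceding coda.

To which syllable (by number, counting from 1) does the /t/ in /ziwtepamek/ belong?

The vowels are i, e, a, e — 4 nuclei, so 4 syllables.
Between /i/ (V1) and /e/ (V2): /wt/ splits as /w/ + /t/ (/t/ is the longest suffix that is a licit onset).
Between /e/ (V2) and /a/ (V3): /p/ is a single consonant, so it becomes the next onset.
Between /a/ (V3) and /e/ (V4): /m/ → onset of the next syllable (single consonants are always licit onsets).
Result: ziw.te.pa.mek.
The /t/ is in the onset of syllable 2 (/te/).

2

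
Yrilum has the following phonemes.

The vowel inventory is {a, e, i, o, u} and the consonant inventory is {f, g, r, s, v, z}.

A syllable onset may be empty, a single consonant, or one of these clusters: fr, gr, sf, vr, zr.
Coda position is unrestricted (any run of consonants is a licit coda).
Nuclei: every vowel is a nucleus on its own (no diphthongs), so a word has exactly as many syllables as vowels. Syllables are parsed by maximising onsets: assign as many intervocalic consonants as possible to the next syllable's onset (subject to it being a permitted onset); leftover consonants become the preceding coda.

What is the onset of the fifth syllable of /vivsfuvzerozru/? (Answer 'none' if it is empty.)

The vowels are i, u, e, o, u — 5 nuclei, so 5 syllables.
Between /i/ (V1) and /u/ (V2): /vsf/ — longest licit onset from the right is /sf/, leaving /v/ as coda.
Between /u/ (V2) and /e/ (V3): /vz/; trying suffixes from longest down, /z/ is the first permitted one, so coda /v/ | onset /z/.
Between /e/ (V3) and /o/ (V4): /r/ → onset of the next syllable (single consonants are always licit onsets).
Between /o/ (V4) and /u/ (V5): /zr/ — entire cluster is a permitted onset → onset /zr/, coda ∅.
Syllabification: viv.sfuv.ze.ro.zru.
Syllable 5 is /zru/: onset /zr/, nucleus /u/, coda ∅.

zr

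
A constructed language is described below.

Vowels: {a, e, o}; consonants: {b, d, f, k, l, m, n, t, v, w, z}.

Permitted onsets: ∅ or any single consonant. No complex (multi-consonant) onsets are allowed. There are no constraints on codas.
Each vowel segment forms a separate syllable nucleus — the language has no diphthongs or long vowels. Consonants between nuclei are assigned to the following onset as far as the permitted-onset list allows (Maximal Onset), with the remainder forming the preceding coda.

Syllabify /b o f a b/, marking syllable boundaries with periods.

bo.fab

Vowels present: o, a; each is a nucleus, giving 2 syllables.
σ1/σ2 boundary: /f/ is a single consonant, so it becomes the next onset.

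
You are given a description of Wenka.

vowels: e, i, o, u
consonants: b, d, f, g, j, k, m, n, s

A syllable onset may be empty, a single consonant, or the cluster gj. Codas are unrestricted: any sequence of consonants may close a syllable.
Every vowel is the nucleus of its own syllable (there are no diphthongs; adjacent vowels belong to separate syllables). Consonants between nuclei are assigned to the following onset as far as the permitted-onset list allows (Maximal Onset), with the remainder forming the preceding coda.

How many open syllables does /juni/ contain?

2

Nuclei (vowels): u, i → 2 syllables.
σ1/σ2 boundary: just /n/ — single C goes to the following onset.
Result: ju.ni.
Classifying each syllable: /ju/ (open), /ni/ (open).
Open syllables: 2.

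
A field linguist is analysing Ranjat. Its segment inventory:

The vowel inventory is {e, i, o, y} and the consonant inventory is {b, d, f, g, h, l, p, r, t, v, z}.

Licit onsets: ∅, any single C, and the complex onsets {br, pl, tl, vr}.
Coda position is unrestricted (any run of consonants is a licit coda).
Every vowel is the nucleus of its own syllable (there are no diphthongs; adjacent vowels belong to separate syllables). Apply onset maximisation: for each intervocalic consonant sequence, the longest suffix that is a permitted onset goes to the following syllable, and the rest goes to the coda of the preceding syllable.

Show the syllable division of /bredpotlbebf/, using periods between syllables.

bred.potl.bebf

The vowels are e, o, e — 3 nuclei, so 3 syllables.
V1 /e/ – V2 /o/: cluster /dp/ — the longest permitted-onset suffix is /p/; onset = /p/, preceding coda = /d/.
V2 /o/ – V3 /e/: /tlb/ — longest licit onset from the right is /b/, leaving /tl/ as coda.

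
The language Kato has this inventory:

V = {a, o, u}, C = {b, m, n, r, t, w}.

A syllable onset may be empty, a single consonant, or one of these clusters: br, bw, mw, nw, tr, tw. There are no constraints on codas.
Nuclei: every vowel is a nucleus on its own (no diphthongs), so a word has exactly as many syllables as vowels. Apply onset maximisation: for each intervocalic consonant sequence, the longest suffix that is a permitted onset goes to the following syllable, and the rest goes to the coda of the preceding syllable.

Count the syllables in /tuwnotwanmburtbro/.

5

Nuclei (vowels): u, o, a, u, o → 5 syllables.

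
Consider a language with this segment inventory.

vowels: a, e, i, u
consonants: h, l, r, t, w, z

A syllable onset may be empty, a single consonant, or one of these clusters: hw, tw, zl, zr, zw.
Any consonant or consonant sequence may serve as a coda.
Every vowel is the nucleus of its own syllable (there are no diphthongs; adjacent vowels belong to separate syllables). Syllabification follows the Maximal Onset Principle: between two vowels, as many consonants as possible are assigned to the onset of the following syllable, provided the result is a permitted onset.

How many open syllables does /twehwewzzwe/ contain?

Nuclei (vowels): e, e, e → 3 syllables.
V1 /e/ – V2 /e/: cluster /hw/ — /hw/ is itself a permitted onset, so the whole cluster goes right; preceding coda = ∅.
V2 /e/ – V3 /e/: /wzzw/; trying suffixes from longest down, /zw/ is the first permitted one, so coda /wz/ | onset /zw/.
Putting it together: twe.hwewz.zwe.
Classifying each syllable: /twe/ (open), /hwewz/ (closed), /zwe/ (open).
Open syllables: 2.

2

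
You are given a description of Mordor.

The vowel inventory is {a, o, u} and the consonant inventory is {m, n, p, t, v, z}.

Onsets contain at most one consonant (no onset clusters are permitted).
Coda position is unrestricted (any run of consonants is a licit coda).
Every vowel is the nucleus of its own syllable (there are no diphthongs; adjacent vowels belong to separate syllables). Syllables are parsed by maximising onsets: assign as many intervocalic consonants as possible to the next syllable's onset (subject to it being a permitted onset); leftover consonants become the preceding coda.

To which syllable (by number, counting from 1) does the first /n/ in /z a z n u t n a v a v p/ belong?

2

Nuclei (vowels): a, u, a, a → 4 syllables.
V1 /a/ – V2 /u/: cluster /zn/ — the longest permitted-onset suffix is /n/; onset = /n/, preceding coda = /z/.
V2 /u/ – V3 /a/: /tn/ splits as /t/ + /n/ (/n/ is the longest suffix that is a licit onset).
V3 /a/ – V4 /a/: just /v/ — single C goes to the following onset.
Syllabification: zaz.nut.na.vavp.
The first /n/ is in the onset of syllable 2 (/nut/).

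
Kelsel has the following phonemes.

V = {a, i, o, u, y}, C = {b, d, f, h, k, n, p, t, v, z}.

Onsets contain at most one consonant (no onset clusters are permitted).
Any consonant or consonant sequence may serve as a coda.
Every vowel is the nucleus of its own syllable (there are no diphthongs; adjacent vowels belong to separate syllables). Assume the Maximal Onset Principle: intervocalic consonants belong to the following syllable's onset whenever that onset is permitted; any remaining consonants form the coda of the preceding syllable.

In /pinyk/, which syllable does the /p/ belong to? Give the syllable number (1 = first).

The vowels are i, y — 2 nuclei, so 2 syllables.
σ1/σ2 boundary: /n/ is a single consonant, so it becomes the next onset.
Putting it together: pi.nyk.
The /p/ is in the onset of syllable 1 (/pi/).

1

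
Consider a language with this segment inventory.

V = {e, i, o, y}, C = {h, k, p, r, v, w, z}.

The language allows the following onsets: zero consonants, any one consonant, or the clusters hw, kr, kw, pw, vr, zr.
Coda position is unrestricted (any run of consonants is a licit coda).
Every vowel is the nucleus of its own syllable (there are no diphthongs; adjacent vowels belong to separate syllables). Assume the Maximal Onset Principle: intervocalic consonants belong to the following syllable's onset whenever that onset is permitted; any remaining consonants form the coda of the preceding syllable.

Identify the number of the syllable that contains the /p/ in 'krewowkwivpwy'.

4

Nuclei (vowels): e, o, i, y → 4 syllables.
/e…o/ gap (V1→V2): just /w/ — single C goes to the following onset.
/o…i/ gap (V2→V3): /wkw/ — longest licit onset from the right is /kw/, leaving /w/ as coda.
/i…y/ gap (V3→V4): /vpw/; trying suffixes from longest down, /pw/ is the first permitted one, so coda /v/ | onset /pw/.
Putting it together: kre.wow.kwiv.pwy.
The /p/ is in the onset of syllable 4 (/pwy/).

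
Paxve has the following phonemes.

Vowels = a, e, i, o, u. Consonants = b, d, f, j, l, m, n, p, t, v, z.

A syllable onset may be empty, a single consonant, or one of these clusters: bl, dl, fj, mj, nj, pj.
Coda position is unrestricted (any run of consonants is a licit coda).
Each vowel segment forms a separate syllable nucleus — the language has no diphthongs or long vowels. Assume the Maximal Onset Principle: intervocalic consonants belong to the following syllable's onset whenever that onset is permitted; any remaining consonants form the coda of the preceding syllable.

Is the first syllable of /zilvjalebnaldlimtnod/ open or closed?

Nuclei (vowels): i, a, e, a, i, o → 6 syllables.
/i…a/ gap (V1→V2): /lvj/ splits as /lv/ + /j/ (/j/ is the longest suffix that is a licit onset).
/a…e/ gap (V2→V3): /l/ → onset of the next syllable (single consonants are always licit onsets).
/e…a/ gap (V3→V4): cluster /bn/ — the longest permitted-onset suffix is /n/; onset = /n/, preceding coda = /b/.
/a…i/ gap (V4→V5): /ldl/; trying suffixes from longest down, /dl/ is the first permitted one, so coda /l/ | onset /dl/.
/i…o/ gap (V5→V6): /mtn/ splits as /mt/ + /n/ (/n/ is the longest suffix that is a licit onset).
Syllabification: zilv.ja.leb.nal.dlimt.nod.
Syllable 1 is /zilv/ with coda /lv/, so it is closed.

closed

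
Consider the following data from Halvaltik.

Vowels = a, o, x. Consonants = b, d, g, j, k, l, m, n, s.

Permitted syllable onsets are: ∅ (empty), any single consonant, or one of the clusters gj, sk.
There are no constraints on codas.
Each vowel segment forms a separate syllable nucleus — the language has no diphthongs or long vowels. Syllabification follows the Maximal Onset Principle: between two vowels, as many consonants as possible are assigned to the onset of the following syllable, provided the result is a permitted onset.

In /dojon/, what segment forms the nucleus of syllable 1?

Nuclei (vowels): o, o → 2 syllables.
The first nucleus (vowel 1 from the left) is /o/.

o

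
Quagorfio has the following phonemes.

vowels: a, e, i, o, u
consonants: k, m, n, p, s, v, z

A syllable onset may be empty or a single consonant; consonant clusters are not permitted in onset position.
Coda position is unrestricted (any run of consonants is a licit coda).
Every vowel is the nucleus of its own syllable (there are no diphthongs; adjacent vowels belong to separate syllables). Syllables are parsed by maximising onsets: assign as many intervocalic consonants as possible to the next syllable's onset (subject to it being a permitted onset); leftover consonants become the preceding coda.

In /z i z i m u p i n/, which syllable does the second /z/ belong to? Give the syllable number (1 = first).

Nuclei (vowels): i, i, u, i → 4 syllables.
σ1/σ2 boundary: /z/ is a single consonant, so it becomes the next onset.
σ2/σ3 boundary: /m/ → onset of the next syllable (single consonants are always licit onsets).
σ3/σ4 boundary: /p/ is a single consonant, so it becomes the next onset.
Syllabification: zi.zi.mu.pin.
The second /z/ is in the onset of syllable 2 (/zi/).

2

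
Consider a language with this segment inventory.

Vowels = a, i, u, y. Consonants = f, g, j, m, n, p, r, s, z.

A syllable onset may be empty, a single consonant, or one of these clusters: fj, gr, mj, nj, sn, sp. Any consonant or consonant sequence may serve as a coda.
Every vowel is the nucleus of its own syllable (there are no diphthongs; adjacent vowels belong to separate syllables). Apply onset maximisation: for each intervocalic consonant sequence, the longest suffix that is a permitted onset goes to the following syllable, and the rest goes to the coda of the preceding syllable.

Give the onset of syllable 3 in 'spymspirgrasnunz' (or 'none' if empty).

gr

Vowels present: y, i, a, u; each is a nucleus, giving 4 syllables.
Between /y/ (V1) and /i/ (V2): /msp/; trying suffixes from longest down, /sp/ is the first permitted one, so coda /m/ | onset /sp/.
Between /i/ (V2) and /a/ (V3): /rgr/ — longest licit onset from the right is /gr/, leaving /r/ as coda.
Between /a/ (V3) and /u/ (V4): cluster /sn/ — /sn/ is itself a permitted onset, so the whole cluster goes right; preceding coda = ∅.
So the parse is spym.spir.gra.snunz.
Syllable 3 is /gra/: onset /gr/, nucleus /a/, coda ∅.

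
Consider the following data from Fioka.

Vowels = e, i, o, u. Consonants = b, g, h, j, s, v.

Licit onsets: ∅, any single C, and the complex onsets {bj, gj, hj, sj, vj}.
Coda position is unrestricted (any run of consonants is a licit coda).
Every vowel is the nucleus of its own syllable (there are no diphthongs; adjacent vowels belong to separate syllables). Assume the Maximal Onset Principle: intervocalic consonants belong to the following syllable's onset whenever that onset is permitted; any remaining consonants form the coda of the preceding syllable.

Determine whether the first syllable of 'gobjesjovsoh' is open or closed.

open

Vowels present: o, e, o, o; each is a nucleus, giving 4 syllables.
Between /o/ (V1) and /e/ (V2): /bj/ — entire cluster is a permitted onset → onset /bj/, coda ∅.
Between /e/ (V2) and /o/ (V3): /sj/ is a licit onset in full, so it all attaches to the next syllable.
Between /o/ (V3) and /o/ (V4): /vs/ splits as /v/ + /s/ (/s/ is the longest suffix that is a licit onset).
So the parse is go.bje.sjov.soh.
Syllable 1 is /go/; it ends in its nucleus with no coda, so it is open.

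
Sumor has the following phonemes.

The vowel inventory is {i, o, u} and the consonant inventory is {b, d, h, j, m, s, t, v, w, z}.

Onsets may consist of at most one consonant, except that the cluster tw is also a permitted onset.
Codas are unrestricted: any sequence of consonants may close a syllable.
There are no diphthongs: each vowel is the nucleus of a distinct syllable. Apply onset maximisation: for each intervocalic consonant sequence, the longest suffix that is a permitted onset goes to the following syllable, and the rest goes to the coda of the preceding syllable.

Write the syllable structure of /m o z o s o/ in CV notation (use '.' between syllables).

CV.CV.CV

Nuclei (vowels): o, o, o → 3 syllables.
Between /o/ (V1) and /o/ (V2): /z/ → onset of the next syllable (single consonants are always licit onsets).
Between /o/ (V2) and /o/ (V3): /s/ → onset of the next syllable (single consonants are always licit onsets).
Syllabification: mo.zo.so.
Mapping each syllable to C/V: /mo/ → CV, /zo/ → CV, /so/ → CV.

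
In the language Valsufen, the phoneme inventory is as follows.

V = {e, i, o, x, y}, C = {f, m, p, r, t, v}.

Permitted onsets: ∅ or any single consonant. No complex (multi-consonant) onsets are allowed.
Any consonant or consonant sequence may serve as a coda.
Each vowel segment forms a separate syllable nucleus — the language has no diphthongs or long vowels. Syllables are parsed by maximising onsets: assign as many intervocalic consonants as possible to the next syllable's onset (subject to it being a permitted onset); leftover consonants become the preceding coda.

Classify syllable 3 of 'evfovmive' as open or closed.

open

Vowels present: e, o, i, e; each is a nucleus, giving 4 syllables.
V1 /e/ – V2 /o/: /vf/ — longest licit onset from the right is /f/, leaving /v/ as coda.
V2 /o/ – V3 /i/: /vm/ splits as /v/ + /m/ (/m/ is the longest suffix that is a licit onset).
V3 /i/ – V4 /e/: /v/ → onset of the next syllable (single consonants are always licit onsets).
Putting it together: ev.fov.mi.ve.
Syllable 3 is /mi/; it ends in its nucleus with no coda, so it is open.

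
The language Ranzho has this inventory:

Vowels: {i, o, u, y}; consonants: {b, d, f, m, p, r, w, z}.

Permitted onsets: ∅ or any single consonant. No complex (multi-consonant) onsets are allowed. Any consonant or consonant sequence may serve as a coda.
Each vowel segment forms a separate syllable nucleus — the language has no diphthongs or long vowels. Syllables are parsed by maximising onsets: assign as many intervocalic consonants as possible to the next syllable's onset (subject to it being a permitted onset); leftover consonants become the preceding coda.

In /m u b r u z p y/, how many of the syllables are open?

1

The vowels are u, u, y — 3 nuclei, so 3 syllables.
V1 /u/ – V2 /u/: /br/ — longest licit onset from the right is /r/, leaving /b/ as coda.
V2 /u/ – V3 /y/: cluster /zp/ — the longest permitted-onset suffix is /p/; onset = /p/, preceding coda = /z/.
Syllabification: mub.ruz.py.
Classifying each syllable: /mub/ (closed), /ruz/ (closed), /py/ (open).
Open syllables: 1.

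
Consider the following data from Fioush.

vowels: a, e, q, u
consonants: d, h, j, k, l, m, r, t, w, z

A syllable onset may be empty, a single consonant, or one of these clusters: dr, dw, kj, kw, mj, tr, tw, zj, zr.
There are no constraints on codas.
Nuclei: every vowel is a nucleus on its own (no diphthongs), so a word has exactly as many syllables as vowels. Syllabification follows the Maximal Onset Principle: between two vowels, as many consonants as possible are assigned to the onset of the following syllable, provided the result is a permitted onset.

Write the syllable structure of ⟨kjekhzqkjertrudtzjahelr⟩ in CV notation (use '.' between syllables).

CCVCC.CV.CCVC.CCVCC.CCV.CVCC

Vowels present: e, q, e, u, a, e; each is a nucleus, giving 6 syllables.
Between /e/ (V1) and /q/ (V2): /khz/; trying suffixes from longest down, /z/ is the first permitted one, so coda /kh/ | onset /z/.
Between /q/ (V2) and /e/ (V3): /kj/ — entire cluster is a permitted onset → onset /kj/, coda ∅.
Between /e/ (V3) and /u/ (V4): /rtr/ — longest licit onset from the right is /tr/, leaving /r/ as coda.
Between /u/ (V4) and /a/ (V5): cluster /dtzj/ — the longest permitted-onset suffix is /zj/; onset = /zj/, preceding coda = /dt/.
Between /a/ (V5) and /e/ (V6): /h/ → onset of the next syllable (single consonants are always licit onsets).
Syllabification: kjekh.zq.kjer.trudt.zja.helr.
Mapping each syllable to C/V: /kjekh/ → CCVCC, /zq/ → CV, /kjer/ → CCVC, /trudt/ → CCVCC, /zja/ → CCV, /helr/ → CVCC.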